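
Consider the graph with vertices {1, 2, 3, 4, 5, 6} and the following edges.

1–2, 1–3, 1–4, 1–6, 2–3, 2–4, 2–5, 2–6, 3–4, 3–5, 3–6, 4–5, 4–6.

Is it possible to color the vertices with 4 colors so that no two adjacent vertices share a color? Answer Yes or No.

No

1, 2, 3, 4, 6 are pairwise adjacent (a clique of size 5), so at least 5 colors are needed.
So 4 colors are not enough.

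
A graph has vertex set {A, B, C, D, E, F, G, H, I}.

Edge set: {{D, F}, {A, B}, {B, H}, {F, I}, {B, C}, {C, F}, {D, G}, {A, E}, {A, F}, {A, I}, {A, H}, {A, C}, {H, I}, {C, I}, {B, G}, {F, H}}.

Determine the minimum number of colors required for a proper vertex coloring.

A, C, F, I form a clique, so at least 4 colors are needed.
4 colors suffice: color 1 → {A, G}; color 2 → {B, E, F}; color 3 → {C, D, H}; color 4 → {I}. Every edge joins two different colors.

4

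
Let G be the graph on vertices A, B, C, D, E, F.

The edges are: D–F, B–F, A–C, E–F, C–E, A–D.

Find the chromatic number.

The cycle E-C-A-D-F-E has odd length 5, so it cannot be 2-colored; at least 3 colors are needed.
3 colors suffice: color 1 → {A, F}; color 2 → {B, C, D}; color 3 → {E}. Every edge joins two different colors.

3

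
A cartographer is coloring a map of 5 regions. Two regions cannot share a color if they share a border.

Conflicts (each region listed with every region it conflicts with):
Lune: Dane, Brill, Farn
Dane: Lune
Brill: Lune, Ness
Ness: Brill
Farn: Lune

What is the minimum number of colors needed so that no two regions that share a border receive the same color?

2

Lune and Farn conflict, so at least 2 colors are needed.
2 colors suffice: color 1 → {Lune, Ness}; color 2 → {Dane, Brill, Farn}. Every pair that conflicts lands in different colors.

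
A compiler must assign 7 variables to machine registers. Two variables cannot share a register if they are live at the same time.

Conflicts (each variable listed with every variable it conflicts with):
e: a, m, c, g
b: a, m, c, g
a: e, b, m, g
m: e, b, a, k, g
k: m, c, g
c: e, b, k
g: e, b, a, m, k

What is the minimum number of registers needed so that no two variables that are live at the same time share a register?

e, a, m, g are mutually in conflict, so at least 4 registers are needed.
A valid assignment using 4 registers: e=3, b=3, a=4, m=2, k=3, c=1, g=1. Each listed conflict is separated.

4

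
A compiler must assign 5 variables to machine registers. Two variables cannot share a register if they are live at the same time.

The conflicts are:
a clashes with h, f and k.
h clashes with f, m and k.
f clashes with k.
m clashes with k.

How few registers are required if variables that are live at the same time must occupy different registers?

a, h, f, k are mutually in conflict, so at least 4 registers are needed.
4 registers suffice: register 1 → {h}; register 2 → {k}; register 3 → {f, m}; register 4 → {a}. Every pair that conflicts lands in different registers.

4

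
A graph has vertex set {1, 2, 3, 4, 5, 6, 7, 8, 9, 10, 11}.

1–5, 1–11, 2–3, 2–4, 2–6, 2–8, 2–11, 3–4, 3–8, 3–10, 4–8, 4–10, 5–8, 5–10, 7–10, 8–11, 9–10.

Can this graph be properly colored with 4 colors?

Yes

The chromatic number is 4. 2, 3, 4, 8 are pairwise adjacent (a clique of size 4), so at least 4 colors are needed.
4 colors suffice: color red → {1, 6, 8, 10}; color blue → {2, 5, 7, 9}; color green → {3, 11}; color yellow → {4}.
That is already a proper 4-coloring.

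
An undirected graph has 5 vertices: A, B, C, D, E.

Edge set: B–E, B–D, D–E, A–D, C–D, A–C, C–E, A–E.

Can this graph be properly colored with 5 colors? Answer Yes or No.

Yes

The chromatic number is 4. A, C, D, E are mutually adjacent (a clique of size 4), so at least 4 colors are needed.
4 colors suffice: A=3, B=3, C=4, D=1, E=2.
Since 5 ≥ 4, a proper 5-coloring certainly exists.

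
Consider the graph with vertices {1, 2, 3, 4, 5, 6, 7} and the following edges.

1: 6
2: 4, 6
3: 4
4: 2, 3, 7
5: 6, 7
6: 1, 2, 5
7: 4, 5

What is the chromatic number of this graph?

3

The cycle 6-2-4-7-5-6 has odd length 5, so it cannot be 2-colored; at least 3 colors are needed.
A valid assignment using 3 colors: 1=b, 2=b, 3=b, 4=a, 5=c, 6=a, 7=b. Each edge has distinct colors on its endpoints.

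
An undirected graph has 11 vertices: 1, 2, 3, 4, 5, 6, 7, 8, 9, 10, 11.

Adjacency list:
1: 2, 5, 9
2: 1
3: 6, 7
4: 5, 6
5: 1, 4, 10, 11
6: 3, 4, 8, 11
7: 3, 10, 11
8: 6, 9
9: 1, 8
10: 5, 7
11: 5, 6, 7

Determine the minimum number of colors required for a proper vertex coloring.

1 and 5 are adjacent, so at least 2 colors are needed.
A valid assignment using 2 colors: 1=blue, 2=red, 3=blue, 4=blue, 5=red, 6=red, 7=red, 8=blue, 9=red, 10=blue, 11=blue. Every edge joins two different colors.

2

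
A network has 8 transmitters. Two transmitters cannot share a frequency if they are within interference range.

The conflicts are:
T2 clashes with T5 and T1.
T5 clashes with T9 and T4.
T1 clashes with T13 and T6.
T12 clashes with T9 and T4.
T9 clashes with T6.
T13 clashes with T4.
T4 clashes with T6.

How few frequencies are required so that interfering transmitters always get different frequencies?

3

The cycle T2-T1-T13-T4-T5-T2 has odd length 5, so it cannot be 2-colored; at least 3 frequencies are needed.
3 frequencies suffice: frequency 1 → {T1, T9, T4}; frequency 2 → {T5, T12, T13, T6}; frequency 3 → {T2}. Each listed conflict is separated.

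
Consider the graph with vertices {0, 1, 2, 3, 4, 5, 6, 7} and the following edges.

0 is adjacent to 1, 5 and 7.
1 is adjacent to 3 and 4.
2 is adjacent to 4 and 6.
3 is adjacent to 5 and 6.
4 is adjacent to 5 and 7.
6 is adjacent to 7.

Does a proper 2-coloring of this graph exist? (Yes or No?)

The cycle 4-2-6-3-1-4 has odd length 5, so it cannot be 2-colored; at least 3 colors are needed.
So 2 colors are not enough.

No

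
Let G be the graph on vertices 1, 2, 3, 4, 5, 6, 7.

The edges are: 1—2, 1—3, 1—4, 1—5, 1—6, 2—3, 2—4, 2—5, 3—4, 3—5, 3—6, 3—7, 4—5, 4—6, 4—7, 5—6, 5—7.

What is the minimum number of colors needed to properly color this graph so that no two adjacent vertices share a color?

1, 2, 3, 4, 5 are pairwise adjacent (a clique of size 5), so at least 5 colors are needed.
5 colors suffice: color a → {3}; color b → {5}; color c → {4}; color d → {1, 7}; color e → {2, 6}. No two adjacent vertices share a color.

5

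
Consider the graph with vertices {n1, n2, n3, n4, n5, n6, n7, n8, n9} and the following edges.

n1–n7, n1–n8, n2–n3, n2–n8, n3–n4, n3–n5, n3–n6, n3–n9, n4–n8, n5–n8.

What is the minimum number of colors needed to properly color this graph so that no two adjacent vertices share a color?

2

n2 and n8 are adjacent, so at least 2 colors are needed.
2 colors suffice: color 1 → {n3, n7, n8}; color 2 → {n1, n2, n4, n5, n6, n9}. Each edge has distinct colors on its endpoints.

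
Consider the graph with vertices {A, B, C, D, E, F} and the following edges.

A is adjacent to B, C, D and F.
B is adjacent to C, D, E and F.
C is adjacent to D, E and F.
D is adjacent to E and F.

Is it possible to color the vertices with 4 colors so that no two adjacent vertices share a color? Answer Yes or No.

A, B, C, D, F are mutually adjacent (a clique of size 5), so at least 5 colors are needed.
So 4 colors are not enough.

No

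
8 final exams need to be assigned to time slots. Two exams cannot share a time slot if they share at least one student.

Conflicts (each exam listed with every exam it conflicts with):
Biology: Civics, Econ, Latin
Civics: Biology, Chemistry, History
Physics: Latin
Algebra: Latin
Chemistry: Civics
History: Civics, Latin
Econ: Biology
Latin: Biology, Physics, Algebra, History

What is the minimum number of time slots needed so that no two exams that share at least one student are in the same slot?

Civics and Chemistry conflict, so at least 2 time slots are needed.
2 time slots suffice: Biology=2, Civics=1, Physics=2, Algebra=2, Chemistry=2, History=2, Econ=1, Latin=1. No two conflicting exams share a time slot.

2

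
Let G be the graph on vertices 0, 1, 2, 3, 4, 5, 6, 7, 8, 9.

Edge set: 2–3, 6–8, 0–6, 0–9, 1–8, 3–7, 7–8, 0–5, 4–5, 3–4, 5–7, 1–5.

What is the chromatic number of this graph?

3

The cycle 8-7-5-0-6-8 has odd length 5, so it cannot be 2-colored; at least 3 colors are needed.
A valid assignment using 3 colors: 0=b, 1=b, 2=b, 3=a, 4=b, 5=a, 6=c, 7=b, 8=a, 9=a. No two adjacent vertices share a color.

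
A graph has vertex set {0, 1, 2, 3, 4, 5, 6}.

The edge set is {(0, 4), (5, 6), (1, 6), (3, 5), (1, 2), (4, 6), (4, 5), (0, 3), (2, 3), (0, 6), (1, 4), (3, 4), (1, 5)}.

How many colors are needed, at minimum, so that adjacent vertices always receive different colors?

4

1, 4, 5, 6 are mutually adjacent (a clique of size 4), so at least 4 colors are needed.
4 colors suffice: color a → {2, 4}; color b → {0, 5}; color c → {1, 3}; color d → {6}. Every edge joins two different colors.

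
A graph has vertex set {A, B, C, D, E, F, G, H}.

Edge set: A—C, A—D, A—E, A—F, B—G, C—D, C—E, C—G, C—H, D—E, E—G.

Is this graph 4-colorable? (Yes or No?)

The chromatic number is 4. A, C, D, E are mutually adjacent (a clique of size 4), so at least 4 colors are needed.
4 colors suffice: A=3, B=1, C=1, D=4, E=2, F=1, G=3, H=2.
That is already a proper 4-coloring.

Yes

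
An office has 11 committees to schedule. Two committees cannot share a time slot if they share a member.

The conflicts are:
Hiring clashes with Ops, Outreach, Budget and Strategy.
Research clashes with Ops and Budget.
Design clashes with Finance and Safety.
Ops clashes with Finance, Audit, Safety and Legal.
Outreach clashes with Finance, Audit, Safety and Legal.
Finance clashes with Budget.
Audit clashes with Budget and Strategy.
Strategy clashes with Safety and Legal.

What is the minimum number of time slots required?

Research and Ops conflict, so at least 2 time slots are needed.
A valid assignment using 2 time slots: Hiring=2, Research=2, Design=1, Ops=1, Outreach=1, Finance=2, Audit=2, Budget=1, Strategy=1, Safety=2, Legal=2. Each listed conflict is separated.

2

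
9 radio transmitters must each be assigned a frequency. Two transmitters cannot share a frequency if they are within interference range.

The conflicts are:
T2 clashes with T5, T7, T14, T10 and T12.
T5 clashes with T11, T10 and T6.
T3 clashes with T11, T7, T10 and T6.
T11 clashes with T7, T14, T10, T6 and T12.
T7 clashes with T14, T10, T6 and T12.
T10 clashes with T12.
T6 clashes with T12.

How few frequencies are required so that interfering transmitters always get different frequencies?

T3, T11, T7, T6 pairwise conflict, so at least 4 frequencies are needed.
4 frequencies suffice: T2=2, T5=1, T3=4, T11=2, T7=1, T14=3, T10=3, T6=3, T12=4. Every pair that conflicts lands in different frequencies.

4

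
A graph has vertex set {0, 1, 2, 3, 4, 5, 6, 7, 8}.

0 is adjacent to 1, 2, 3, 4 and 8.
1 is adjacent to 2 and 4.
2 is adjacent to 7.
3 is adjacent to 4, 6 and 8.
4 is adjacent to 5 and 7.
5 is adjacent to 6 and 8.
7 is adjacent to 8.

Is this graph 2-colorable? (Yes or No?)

0, 1, 2 are pairwise adjacent, so at least 3 colors are needed.
So 2 colors are not enough.

No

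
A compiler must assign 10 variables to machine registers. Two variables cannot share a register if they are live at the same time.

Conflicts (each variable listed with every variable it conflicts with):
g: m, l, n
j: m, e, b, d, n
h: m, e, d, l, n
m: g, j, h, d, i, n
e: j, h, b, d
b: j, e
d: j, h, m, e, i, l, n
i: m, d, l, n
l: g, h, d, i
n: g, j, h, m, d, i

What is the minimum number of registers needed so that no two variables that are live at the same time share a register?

4

h, m, d, n pairwise conflict, so at least 4 registers are needed.
4 registers suffice: register 1 → {g, b, d}; register 2 → {e, l, n}; register 3 → {m}; register 4 → {j, h, i}. Every pair that conflicts lands in different registers.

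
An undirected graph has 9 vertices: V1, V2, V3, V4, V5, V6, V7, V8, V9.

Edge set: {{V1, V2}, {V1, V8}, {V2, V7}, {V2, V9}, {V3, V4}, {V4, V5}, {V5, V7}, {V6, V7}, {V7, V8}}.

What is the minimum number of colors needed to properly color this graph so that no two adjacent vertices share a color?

V3 and V4 are adjacent, so at least 2 colors are needed.
A valid assignment using 2 colors: V1=R, V2=B, V3=B, V4=R, V5=B, V6=B, V7=R, V8=B, V9=R. No two adjacent vertices share a color.

2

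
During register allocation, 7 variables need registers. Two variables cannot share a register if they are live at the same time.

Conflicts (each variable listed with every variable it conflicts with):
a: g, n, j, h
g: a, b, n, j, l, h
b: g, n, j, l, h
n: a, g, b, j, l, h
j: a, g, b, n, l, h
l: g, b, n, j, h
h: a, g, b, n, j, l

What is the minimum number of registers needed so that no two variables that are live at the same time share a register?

6

g, b, n, j, l, h pairwise conflict, so at least 6 registers are needed.
6 registers suffice: a=5, g=4, b=6, n=1, j=3, l=5, h=2. Every pair that conflicts lands in different registers.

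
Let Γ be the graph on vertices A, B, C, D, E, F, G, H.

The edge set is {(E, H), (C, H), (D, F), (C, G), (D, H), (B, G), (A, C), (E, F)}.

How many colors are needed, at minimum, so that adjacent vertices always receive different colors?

B and G are adjacent, so at least 2 colors are needed.
A valid assignment using 2 colors: A=1, B=2, C=2, D=2, E=2, F=1, G=1, H=1. Every edge joins two different colors.

2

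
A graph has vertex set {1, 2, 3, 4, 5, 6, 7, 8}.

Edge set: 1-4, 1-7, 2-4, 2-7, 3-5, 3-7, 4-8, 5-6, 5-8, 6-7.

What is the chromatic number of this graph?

2 and 4 are adjacent, so at least 2 colors are needed.
2 colors suffice: 1=blue, 2=blue, 3=blue, 4=red, 5=red, 6=blue, 7=red, 8=blue. No two adjacent vertices share a color.

2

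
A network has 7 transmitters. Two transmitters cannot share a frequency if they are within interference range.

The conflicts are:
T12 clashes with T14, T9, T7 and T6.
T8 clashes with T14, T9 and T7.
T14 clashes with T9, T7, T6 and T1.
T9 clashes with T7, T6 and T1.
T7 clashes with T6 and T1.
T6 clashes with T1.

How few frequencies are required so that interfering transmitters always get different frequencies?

5

T14, T9, T7, T6, T1 all conflict with each other, so at least 5 frequencies are needed.
5 frequencies suffice: frequency 1 → {T7}; frequency 2 → {T9}; frequency 3 → {T14}; frequency 4 → {T8, T6}; frequency 5 → {T12, T1}. Every pair that conflicts lands in different frequencies.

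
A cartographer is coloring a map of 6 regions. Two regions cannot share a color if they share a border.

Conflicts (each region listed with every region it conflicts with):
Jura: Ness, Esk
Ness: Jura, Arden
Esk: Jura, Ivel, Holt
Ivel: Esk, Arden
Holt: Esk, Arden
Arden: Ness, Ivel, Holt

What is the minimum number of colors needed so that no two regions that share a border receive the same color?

3

The cycle Ness-Arden-Holt-Esk-Jura-Ness has odd length 5, so it cannot be 2-colored; at least 3 colors are needed.
3 colors suffice: color 1 → {Esk, Arden}; color 2 → {Ness, Ivel, Holt}; color 3 → {Jura}. Every pair that conflicts lands in different colors.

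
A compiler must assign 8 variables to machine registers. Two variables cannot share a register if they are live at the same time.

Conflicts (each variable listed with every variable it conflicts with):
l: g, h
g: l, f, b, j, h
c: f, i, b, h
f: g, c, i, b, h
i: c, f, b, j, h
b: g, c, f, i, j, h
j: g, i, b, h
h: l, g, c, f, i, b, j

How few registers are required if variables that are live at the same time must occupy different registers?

c, f, i, b, h pairwise conflict, so at least 5 registers are needed.
5 registers suffice: register 1 → {h}; register 2 → {l, b}; register 3 → {f, j}; register 4 → {g, i}; register 5 → {c}. Each listed conflict is separated.

5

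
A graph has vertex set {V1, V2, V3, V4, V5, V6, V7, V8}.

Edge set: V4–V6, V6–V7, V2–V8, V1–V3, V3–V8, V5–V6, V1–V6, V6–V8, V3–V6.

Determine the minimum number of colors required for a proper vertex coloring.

3

V1, V3, V6 form a triangle, so at least 3 colors are needed.
3 colors suffice: color 1 → {V2, V6}; color 2 → {V1, V4, V5, V7, V8}; color 3 → {V3}. No two adjacent vertices share a color.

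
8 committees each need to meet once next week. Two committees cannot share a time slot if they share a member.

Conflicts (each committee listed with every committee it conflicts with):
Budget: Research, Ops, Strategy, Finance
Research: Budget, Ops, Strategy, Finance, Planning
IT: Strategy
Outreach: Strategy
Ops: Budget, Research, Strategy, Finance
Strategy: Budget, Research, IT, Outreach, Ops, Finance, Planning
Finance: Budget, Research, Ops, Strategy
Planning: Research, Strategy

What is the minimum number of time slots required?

Budget, Research, Ops, Strategy, Finance all conflict with each other, so at least 5 time slots are needed.
Using 5 time slots: Budget=5, Research=2, IT=2, Outreach=2, Ops=4, Strategy=1, Finance=3, Planning=3. Every pair that conflicts lands in different time slots.

5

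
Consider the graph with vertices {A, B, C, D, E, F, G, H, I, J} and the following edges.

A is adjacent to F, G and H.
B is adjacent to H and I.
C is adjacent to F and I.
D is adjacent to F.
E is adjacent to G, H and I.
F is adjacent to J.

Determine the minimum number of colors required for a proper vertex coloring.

2

B and I are adjacent, so at least 2 colors are needed.
2 colors suffice: color red → {F, G, H, I}; color blue → {A, B, C, D, E, J}. Each edge has distinct colors on its endpoints.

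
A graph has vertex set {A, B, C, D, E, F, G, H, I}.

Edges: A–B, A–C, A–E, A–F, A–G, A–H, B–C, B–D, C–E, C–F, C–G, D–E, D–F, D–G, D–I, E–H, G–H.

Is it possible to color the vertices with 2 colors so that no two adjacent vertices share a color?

A, C, F are pairwise adjacent, so at least 3 colors are needed.
So 2 colors are not enough.

No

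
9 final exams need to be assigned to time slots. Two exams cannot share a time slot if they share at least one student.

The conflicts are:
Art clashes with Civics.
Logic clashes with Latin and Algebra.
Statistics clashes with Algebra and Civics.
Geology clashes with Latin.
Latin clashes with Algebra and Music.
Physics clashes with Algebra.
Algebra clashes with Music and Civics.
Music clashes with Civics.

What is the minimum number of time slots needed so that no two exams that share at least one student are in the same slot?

3

Latin, Algebra, Music all conflict with each other, so at least 3 time slots are needed.
A valid assignment using 3 time slots: Art=1, Logic=3, Statistics=3, Geology=1, Latin=2, Physics=2, Algebra=1, Music=3, Civics=2. Every pair that conflicts lands in different time slots.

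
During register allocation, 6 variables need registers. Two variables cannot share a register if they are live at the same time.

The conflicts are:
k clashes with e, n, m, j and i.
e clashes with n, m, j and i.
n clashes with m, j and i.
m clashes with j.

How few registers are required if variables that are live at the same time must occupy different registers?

k, e, n, m, j are mutually in conflict, so at least 5 registers are needed.
A valid assignment using 5 registers: k=1, e=3, n=2, m=5, j=4, i=4. Each listed conflict is separated.

5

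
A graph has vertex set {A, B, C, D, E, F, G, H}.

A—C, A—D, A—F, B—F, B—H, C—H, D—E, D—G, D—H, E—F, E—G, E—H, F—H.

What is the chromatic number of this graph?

3

D, E, H form a triangle, so at least 3 colors are needed.
3 colors suffice: A=red, B=green, C=blue, D=blue, E=green, F=blue, G=red, H=red. Each edge has distinct colors on its endpoints.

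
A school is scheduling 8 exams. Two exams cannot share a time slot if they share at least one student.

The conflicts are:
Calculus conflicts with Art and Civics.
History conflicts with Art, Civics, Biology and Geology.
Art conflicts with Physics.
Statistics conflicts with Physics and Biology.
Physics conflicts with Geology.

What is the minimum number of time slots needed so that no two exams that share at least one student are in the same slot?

The cycle Statistics-Physics-Art-History-Biology-Statistics has odd length 5, so it cannot be 2-colored; at least 3 time slots are needed.
3 time slots suffice: time slot 1 → {Calculus, History, Physics}; time slot 2 → {Art, Statistics, Civics, Geology}; time slot 3 → {Biology}. No two conflicting exams share a time slot.

3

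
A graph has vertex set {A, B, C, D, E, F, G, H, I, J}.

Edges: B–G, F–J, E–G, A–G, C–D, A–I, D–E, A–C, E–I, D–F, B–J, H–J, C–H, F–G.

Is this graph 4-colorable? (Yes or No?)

Yes

The chromatic number is 3. The cycle A-G-F-D-C-A has odd length 5, so it cannot be 2-colored; at least 3 colors are needed.
3 colors suffice: color 1 → {D, G, I, J}; color 2 → {A, B, E, F, H}; color 3 → {C}.
Since 4 ≥ 3, a proper 4-coloring certainly exists.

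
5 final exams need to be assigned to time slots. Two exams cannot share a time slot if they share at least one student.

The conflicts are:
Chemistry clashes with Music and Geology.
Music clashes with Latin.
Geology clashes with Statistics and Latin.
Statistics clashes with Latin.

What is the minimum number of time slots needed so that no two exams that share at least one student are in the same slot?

Geology, Statistics, Latin all conflict with each other, so at least 3 time slots are needed.
3 time slots suffice: time slot 1 → {Music, Geology}; time slot 2 → {Chemistry, Latin}; time slot 3 → {Statistics}. Every pair that conflicts lands in different time slots.

3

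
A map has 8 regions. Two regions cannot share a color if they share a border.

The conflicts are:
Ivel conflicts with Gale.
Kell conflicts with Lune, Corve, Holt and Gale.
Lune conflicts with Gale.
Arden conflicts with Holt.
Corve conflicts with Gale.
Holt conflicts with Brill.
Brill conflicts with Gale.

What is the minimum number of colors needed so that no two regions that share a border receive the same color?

Kell, Lune, Gale are mutually in conflict, so at least 3 colors are needed.
3 colors suffice: Ivel=2, Kell=2, Lune=3, Arden=2, Corve=3, Holt=1, Brill=2, Gale=1. No two conflicting regions share a color.

3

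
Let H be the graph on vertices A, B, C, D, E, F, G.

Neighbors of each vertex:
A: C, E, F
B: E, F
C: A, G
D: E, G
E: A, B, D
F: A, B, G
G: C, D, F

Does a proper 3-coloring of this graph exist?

The chromatic number is 3. The cycle A-C-G-D-E-A has odd length 5, so it cannot be 2-colored; at least 3 colors are needed.
A valid assignment using 3 colors: A=2, B=2, C=3, D=2, E=1, F=3, G=1.
That is already a proper 3-coloring.

Yes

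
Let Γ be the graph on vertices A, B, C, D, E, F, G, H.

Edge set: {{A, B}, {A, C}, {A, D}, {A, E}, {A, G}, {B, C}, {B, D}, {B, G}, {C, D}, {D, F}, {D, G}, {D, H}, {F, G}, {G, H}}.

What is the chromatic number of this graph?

4

A, B, D, G are mutually adjacent (a clique of size 4), so at least 4 colors are needed.
4 colors suffice: color red → {D, E}; color blue → {C, G}; color green → {A, F, H}; color yellow → {B}. Each edge has distinct colors on its endpoints.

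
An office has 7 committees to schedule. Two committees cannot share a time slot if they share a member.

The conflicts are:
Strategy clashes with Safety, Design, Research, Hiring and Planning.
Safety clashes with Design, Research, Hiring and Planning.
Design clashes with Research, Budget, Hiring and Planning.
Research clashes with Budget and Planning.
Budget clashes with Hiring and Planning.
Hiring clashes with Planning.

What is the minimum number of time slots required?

Strategy, Safety, Design, Hiring, Planning all conflict with each other, so at least 5 time slots are needed.
5 time slots suffice: Strategy=5, Safety=3, Design=2, Research=4, Budget=3, Hiring=4, Planning=1. Each listed conflict is separated.

5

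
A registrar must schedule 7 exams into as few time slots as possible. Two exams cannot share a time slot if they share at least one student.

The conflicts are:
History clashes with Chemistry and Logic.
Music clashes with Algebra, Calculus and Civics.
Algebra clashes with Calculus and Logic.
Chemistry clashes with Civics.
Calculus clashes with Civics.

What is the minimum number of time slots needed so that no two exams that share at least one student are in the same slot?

Music, Calculus, Civics all conflict with each other, so at least 3 time slots are needed.
Using 3 time slots: History=1, Music=3, Algebra=2, Chemistry=3, Calculus=1, Logic=3, Civics=2. Each listed conflict is separated.

3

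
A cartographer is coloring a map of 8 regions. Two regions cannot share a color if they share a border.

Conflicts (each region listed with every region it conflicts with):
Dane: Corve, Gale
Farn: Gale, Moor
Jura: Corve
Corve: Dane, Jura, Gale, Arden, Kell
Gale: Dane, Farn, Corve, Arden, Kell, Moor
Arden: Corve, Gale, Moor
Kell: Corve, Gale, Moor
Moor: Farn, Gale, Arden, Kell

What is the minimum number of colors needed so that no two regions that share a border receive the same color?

3

Gale, Kell, Moor all conflict with each other, so at least 3 colors are needed.
3 colors suffice: color 1 → {Jura, Gale}; color 2 → {Corve, Moor}; color 3 → {Dane, Farn, Arden, Kell}. Each listed conflict is separated.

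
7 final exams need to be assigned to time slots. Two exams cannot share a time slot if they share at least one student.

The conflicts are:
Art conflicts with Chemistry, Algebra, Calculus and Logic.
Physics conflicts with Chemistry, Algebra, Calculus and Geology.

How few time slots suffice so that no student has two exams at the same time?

Physics and Geology conflict, so at least 2 time slots are needed.
2 time slots suffice: time slot 1 → {Art, Physics}; time slot 2 → {Chemistry, Algebra, Calculus, Geology, Logic}. Each listed conflict is separated.

2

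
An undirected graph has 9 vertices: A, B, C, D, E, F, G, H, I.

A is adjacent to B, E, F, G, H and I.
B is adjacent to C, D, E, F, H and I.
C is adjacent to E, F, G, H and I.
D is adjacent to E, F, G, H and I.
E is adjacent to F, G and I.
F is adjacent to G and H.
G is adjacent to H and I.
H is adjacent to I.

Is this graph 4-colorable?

Yes

The chromatic number is 4. B, D, E, F form a clique, so at least 4 colors are needed.
4 colors suffice: color 1 → {F, I}; color 2 → {B, G}; color 3 → {E, H}; color 4 → {A, C, D}.
That is already a proper 4-coloring.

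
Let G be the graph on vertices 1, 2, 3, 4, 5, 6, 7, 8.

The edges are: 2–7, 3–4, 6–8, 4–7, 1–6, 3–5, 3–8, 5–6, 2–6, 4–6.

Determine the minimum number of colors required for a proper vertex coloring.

5 and 6 are adjacent, so at least 2 colors are needed.
2 colors suffice: 1=b, 2=b, 3=a, 4=b, 5=b, 6=a, 7=a, 8=b. No two adjacent vertices share a color.

2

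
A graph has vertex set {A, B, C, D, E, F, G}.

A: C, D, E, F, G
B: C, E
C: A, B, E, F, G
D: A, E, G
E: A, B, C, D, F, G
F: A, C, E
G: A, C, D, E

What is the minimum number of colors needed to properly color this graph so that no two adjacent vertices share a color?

4

A, D, E, G form a clique, so at least 4 colors are needed.
4 colors suffice: color 1 → {E}; color 2 → {A, B}; color 3 → {C, D}; color 4 → {F, G}. No two adjacent vertices share a color.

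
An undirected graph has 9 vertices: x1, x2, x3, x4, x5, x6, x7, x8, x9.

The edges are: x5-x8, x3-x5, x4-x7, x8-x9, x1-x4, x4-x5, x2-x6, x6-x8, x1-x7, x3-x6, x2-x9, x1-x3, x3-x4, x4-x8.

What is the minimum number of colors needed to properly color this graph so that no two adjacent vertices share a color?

3

x1, x3, x4 form a triangle, so at least 3 colors are needed.
A valid assignment using 3 colors: x1=3, x2=2, x3=2, x4=1, x5=3, x6=1, x7=2, x8=2, x9=1. Each edge has distinct colors on its endpoints.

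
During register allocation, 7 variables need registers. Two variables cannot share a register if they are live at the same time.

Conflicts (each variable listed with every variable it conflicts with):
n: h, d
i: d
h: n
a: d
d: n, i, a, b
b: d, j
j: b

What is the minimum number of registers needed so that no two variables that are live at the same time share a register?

b and j conflict, so at least 2 registers are needed.
2 registers suffice: n=2, i=2, h=1, a=2, d=1, b=2, j=1. Every pair that conflicts lands in different registers.

2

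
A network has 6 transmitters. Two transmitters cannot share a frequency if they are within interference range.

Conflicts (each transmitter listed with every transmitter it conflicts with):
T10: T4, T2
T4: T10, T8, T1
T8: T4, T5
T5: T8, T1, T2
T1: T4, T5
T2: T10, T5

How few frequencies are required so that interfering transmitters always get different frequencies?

3

The cycle T8-T5-T2-T10-T4-T8 has odd length 5, so it cannot be 2-colored; at least 3 frequencies are needed.
Using 3 frequencies: T10=3, T4=1, T8=2, T5=1, T1=2, T2=2. Every pair that conflicts lands in different frequencies.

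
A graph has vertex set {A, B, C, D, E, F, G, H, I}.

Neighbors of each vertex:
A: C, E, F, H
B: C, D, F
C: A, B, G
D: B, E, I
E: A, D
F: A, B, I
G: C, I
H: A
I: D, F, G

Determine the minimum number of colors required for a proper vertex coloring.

The cycle D-B-F-A-E-D has odd length 5, so it cannot be 2-colored; at least 3 colors are needed.
One proper 3-coloring: A=1, B=3, C=2, D=1, E=2, F=2, G=1, H=2, I=3. No two adjacent vertices share a color.

3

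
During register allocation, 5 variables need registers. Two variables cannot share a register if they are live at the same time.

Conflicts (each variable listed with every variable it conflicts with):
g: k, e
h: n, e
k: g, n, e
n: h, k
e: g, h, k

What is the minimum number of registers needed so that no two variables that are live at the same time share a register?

g, k, e all conflict with each other, so at least 3 registers are needed.
3 registers suffice: g=3, h=1, k=1, n=2, e=2. Each listed conflict is separated.

3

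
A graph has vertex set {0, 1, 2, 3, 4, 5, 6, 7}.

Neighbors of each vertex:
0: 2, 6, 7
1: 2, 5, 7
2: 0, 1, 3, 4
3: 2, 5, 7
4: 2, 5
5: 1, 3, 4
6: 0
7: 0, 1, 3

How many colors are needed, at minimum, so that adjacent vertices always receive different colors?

0 and 6 are adjacent, so at least 2 colors are needed.
A valid assignment using 2 colors: 0=b, 1=b, 2=a, 3=b, 4=b, 5=a, 6=a, 7=a. No two adjacent vertices share a color.

2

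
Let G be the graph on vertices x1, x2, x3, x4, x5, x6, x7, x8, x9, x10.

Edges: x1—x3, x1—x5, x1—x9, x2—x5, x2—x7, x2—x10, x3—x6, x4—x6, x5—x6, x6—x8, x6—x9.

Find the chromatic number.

2

x1 and x9 are adjacent, so at least 2 colors are needed.
A valid assignment using 2 colors: x1=1, x2=1, x3=2, x4=2, x5=2, x6=1, x7=2, x8=2, x9=2, x10=2. No two adjacent vertices share a color.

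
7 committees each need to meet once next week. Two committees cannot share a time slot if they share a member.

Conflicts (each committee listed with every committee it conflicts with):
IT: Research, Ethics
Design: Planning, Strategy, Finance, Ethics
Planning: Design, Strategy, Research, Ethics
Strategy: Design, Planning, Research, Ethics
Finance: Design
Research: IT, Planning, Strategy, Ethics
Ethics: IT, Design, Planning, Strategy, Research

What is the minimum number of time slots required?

Planning, Strategy, Research, Ethics all conflict with each other, so at least 4 time slots are needed.
4 time slots suffice: time slot 1 → {Finance, Ethics}; time slot 2 → {IT, Strategy}; time slot 3 → {Planning}; time slot 4 → {Design, Research}. Every pair that conflicts lands in different time slots.

4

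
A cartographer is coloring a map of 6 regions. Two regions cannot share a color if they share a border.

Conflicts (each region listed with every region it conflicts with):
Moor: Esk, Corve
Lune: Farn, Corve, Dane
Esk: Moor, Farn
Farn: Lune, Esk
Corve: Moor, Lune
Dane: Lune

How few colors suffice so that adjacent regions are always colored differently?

3

The cycle Corve-Lune-Farn-Esk-Moor-Corve has odd length 5, so it cannot be 2-colored; at least 3 colors are needed.
3 colors suffice: Moor=1, Lune=1, Esk=3, Farn=2, Corve=2, Dane=2. No two conflicting regions share a color.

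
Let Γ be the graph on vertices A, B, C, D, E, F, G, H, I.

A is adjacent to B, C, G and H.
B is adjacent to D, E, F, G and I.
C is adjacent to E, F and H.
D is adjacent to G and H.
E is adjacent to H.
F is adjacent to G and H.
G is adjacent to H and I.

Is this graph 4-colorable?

The chromatic number is 3. C, F, H are mutually adjacent, so at least 3 colors are needed.
One proper 3-coloring: A=3, B=1, C=2, D=3, E=3, F=3, G=2, H=1, I=3.
Since 4 ≥ 3, a proper 4-coloring certainly exists.

Yes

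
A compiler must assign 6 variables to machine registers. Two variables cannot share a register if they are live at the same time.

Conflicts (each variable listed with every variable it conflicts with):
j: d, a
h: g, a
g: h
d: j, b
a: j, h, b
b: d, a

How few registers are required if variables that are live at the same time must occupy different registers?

h and a conflict, so at least 2 registers are needed.
2 registers suffice: register 1 → {g, d, a}; register 2 → {j, h, b}. Each listed conflict is separated.

2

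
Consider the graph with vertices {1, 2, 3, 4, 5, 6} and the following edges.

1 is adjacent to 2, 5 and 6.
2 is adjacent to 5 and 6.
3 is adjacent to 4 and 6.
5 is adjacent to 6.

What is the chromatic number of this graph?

1, 2, 5, 6 are mutually adjacent (a clique of size 4), so at least 4 colors are needed.
4 colors suffice: color red → {4, 6}; color blue → {2, 3}; color green → {5}; color yellow → {1}. No two adjacent vertices share a color.

4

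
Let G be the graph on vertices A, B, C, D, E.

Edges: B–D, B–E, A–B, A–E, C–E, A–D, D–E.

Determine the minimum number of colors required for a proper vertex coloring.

4

A, B, D, E are pairwise adjacent (a clique of size 4), so at least 4 colors are needed.
One proper 4-coloring: A=yellow, B=green, C=blue, D=blue, E=red. No two adjacent vertices share a color.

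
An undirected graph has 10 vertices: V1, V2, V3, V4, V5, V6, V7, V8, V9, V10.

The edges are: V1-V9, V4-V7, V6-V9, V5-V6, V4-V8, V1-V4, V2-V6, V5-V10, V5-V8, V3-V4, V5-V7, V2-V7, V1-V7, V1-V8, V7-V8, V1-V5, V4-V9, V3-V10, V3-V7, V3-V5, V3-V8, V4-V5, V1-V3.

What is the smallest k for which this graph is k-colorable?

6

V1, V3, V4, V5, V7, V8 are mutually adjacent (a clique of size 6), so at least 6 colors are needed.
6 colors suffice: color 1 → {V2, V5, V9}; color 2 → {V6, V7, V10}; color 3 → {V4}; color 4 → {V3}; color 5 → {V1}; color 6 → {V8}. No two adjacent vertices share a color.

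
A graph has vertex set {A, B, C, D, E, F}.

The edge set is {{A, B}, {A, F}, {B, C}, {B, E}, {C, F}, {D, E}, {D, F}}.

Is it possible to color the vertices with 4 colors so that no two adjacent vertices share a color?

The chromatic number is 3. The cycle E-D-F-A-B-E has odd length 5, so it cannot be 2-colored; at least 3 colors are needed.
A valid assignment using 3 colors: A=2, B=1, C=2, D=2, E=3, F=1.
Since 4 ≥ 3, a proper 4-coloring certainly exists.

Yes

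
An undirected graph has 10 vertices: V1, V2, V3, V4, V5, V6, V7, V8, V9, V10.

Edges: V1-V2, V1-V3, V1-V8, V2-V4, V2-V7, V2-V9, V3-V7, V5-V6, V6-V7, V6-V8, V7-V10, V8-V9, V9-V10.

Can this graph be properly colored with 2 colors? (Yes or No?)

No

The cycle V8-V9-V10-V7-V6-V8 has odd length 5, so it cannot be 2-colored; at least 3 colors are needed.
So 2 colors are not enough.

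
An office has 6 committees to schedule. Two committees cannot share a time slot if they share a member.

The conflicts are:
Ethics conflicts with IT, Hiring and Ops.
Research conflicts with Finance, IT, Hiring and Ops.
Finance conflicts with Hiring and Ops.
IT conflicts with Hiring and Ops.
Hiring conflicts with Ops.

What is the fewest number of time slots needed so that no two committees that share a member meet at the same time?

4

Research, IT, Hiring, Ops pairwise conflict, so at least 4 time slots are needed.
4 time slots suffice: time slot 1 → {Ops}; time slot 2 → {Hiring}; time slot 3 → {Finance, IT}; time slot 4 → {Ethics, Research}. No two conflicting committees share a time slot.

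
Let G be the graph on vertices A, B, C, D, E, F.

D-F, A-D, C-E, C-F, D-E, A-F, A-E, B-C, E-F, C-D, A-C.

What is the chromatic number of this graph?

A, C, D, E, F are mutually adjacent (a clique of size 5), so at least 5 colors are needed.
A valid assignment using 5 colors: A=blue, B=blue, C=red, D=yellow, E=purple, F=green. Each edge has distinct colors on its endpoints.

5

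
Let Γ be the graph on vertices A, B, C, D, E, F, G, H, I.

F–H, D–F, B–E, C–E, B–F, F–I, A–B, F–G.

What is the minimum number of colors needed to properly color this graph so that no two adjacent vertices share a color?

2

F and G are adjacent, so at least 2 colors are needed.
2 colors suffice: color red → {A, E, F}; color blue → {B, C, D, G, H, I}. No two adjacent vertices share a color.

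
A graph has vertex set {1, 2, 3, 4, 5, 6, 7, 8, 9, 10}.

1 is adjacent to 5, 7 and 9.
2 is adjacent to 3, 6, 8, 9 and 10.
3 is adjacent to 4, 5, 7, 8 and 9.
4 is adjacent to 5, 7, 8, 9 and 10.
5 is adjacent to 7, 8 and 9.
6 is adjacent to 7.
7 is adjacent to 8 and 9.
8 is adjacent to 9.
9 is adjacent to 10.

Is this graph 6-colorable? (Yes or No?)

The chromatic number is 6. 3, 4, 5, 7, 8, 9 are pairwise adjacent (a clique of size 6), so at least 6 colors are needed.
6 colors suffice: color red → {6, 9}; color blue → {2, 7}; color green → {1, 3, 10}; color yellow → {4}; color purple → {5}; color orange → {8}.
That is already a proper 6-coloring.

Yes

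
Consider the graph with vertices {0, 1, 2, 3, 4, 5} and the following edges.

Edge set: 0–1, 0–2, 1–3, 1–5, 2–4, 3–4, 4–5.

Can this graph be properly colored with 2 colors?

The cycle 4-3-1-0-2-4 has odd length 5, so it cannot be 2-colored; at least 3 colors are needed.
So 2 colors are not enough.

No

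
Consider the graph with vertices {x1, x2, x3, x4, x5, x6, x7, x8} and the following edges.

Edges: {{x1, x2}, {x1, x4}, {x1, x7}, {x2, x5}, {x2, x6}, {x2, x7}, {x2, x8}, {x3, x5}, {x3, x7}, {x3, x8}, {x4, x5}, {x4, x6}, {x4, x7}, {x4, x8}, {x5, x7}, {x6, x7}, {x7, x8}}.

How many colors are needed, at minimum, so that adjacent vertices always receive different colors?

3

x1, x4, x7 are pairwise adjacent, so at least 3 colors are needed.
A valid assignment using 3 colors: x1=3, x2=2, x3=2, x4=2, x5=3, x6=3, x7=1, x8=3. Each edge has distinct colors on its endpoints.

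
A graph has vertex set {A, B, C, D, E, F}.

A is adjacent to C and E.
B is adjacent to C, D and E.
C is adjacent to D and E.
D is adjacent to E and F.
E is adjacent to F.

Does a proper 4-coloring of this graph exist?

The chromatic number is 4. B, C, D, E are pairwise adjacent (a clique of size 4), so at least 4 colors are needed.
One proper 4-coloring: A=2, B=4, C=3, D=2, E=1, F=3.
That is already a proper 4-coloring.

Yes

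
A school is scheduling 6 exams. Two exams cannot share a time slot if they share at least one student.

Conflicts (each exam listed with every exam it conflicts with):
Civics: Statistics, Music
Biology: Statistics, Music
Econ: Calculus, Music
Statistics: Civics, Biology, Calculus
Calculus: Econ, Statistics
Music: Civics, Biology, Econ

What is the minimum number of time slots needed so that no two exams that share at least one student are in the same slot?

The cycle Civics-Music-Econ-Calculus-Statistics-Civics has odd length 5, so it cannot be 2-colored; at least 3 time slots are needed.
3 time slots suffice: time slot 1 → {Statistics, Music}; time slot 2 → {Civics, Biology, Econ}; time slot 3 → {Calculus}. Each listed conflict is separated.

3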